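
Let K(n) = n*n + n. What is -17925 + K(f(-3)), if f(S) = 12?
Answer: -17769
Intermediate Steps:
K(n) = n + n² (K(n) = n² + n = n + n²)
-17925 + K(f(-3)) = -17925 + 12*(1 + 12) = -17925 + 12*13 = -17925 + 156 = -17769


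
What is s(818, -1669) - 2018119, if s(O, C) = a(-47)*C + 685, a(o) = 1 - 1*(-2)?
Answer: -2022441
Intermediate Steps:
a(o) = 3 (a(o) = 1 + 2 = 3)
s(O, C) = 685 + 3*C (s(O, C) = 3*C + 685 = 685 + 3*C)
s(818, -1669) - 2018119 = (685 + 3*(-1669)) - 2018119 = (685 - 5007) - 2018119 = -4322 - 2018119 = -2022441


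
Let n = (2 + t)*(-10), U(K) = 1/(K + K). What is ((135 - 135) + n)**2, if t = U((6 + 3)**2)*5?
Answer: 2706025/6561 ≈ 412.44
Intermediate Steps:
U(K) = 1/(2*K)
t = 5/162 (t = (1/(2*((6 + 3)**2)))*5 = (1/(2*(9**2)))*5 = ((1/2)/81)*5 = ((1/2)*(1/81))*5 = (1/162)*5 = 5/162 ≈ 0.030864)
n = -1645/81 (n = (2 + 5/162)*(-10) = (329/162)*(-10) = -1645/81 ≈ -20.309)
((135 - 135) + n)**2 = ((135 - 135) - 1645/81)**2 = (0 - 1645/81)**2 = (-1645/81)**2 = 2706025/6561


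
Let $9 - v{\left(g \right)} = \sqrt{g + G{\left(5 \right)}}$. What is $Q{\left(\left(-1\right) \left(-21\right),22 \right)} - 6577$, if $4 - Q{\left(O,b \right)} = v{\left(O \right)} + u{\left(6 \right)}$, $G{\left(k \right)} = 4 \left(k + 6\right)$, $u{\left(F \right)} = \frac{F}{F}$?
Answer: $-6583 + \sqrt{65} \approx -6574.9$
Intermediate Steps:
$u{\left(F \right)} = 1$
$G{\left(k \right)} = 24 + 4 k$ ($G{\left(k \right)} = 4 \left(6 + k\right) = 24 + 4 k$)
$v{\left(g \right)} = 9 - \sqrt{44 + g}$ ($v{\left(g \right)} = 9 - \sqrt{g + \left(24 + 4 \cdot 5\right)} = 9 - \sqrt{g + \left(24 + 20\right)} = 9 - \sqrt{g + 44} = 9 - \sqrt{44 + g}$)
$Q{\left(O,b \right)} = -6 + \sqrt{44 + O}$ ($Q{\left(O,b \right)} = 4 - \left(\left(9 - \sqrt{44 + O}\right) + 1\right) = 4 - \left(10 - \sqrt{44 + O}\right) = 4 + \left(-10 + \sqrt{44 + O}\right) = -6 + \sqrt{44 + O}$)
$Q{\left(\left(-1\right) \left(-21\right),22 \right)} - 6577 = \left(-6 + \sqrt{44 - -21}\right) - 6577 = \left(-6 + \sqrt{44 + 21}\right) - 6577 = \left(-6 + \sqrt{65}\right) - 6577 = -6583 + \sqrt{65}$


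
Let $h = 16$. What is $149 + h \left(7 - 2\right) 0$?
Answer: $149$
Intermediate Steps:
$149 + h \left(7 - 2\right) 0 = 149 + 16 \left(7 - 2\right) 0 = 149 + 16 \cdot 5 \cdot 0 = 149 + 16 \cdot 0 = 149 + 0 = 149$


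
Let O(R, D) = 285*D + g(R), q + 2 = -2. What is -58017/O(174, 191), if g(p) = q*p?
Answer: -19339/17913 ≈ -1.0796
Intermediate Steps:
q = -4 (q = -2 - 2 = -4)
g(p) = -4*p
O(R, D) = -4*R + 285*D (O(R, D) = 285*D - 4*R = -4*R + 285*D)
-58017/O(174, 191) = -58017/(-4*174 + 285*191) = -58017/(-696 + 54435) = -58017/53739 = -58017*1/53739 = -19339/17913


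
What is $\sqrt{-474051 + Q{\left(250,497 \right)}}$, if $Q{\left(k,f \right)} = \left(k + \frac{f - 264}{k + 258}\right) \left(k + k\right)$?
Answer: $\frac{8 i \sqrt{87908511}}{127} \approx 590.61 i$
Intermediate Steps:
$Q{\left(k,f \right)} = 2 k \left(k + \frac{-264 + f}{258 + k}\right)$ ($Q{\left(k,f \right)} = \left(k + \frac{-264 + f}{258 + k}\right) 2 k = 2 k \left(k + \frac{-264 + f}{258 + k}\right)$)
$\sqrt{-474051 + Q{\left(250,497 \right)}} = \sqrt{-474051 + 2 \cdot 250 \frac{1}{258 + 250} \left(-264 + 497 + 250^{2} + 258 \cdot 250\right)} = \sqrt{-474051 + 2 \cdot 250 \cdot \frac{1}{508} \left(-264 + 497 + 62500 + 64500\right)} = \sqrt{-474051 + 2 \cdot 250 \cdot \frac{1}{508} \cdot 127233} = \sqrt{-474051 + \frac{15904125}{127}} = \sqrt{- \frac{44300352}{127}} = \frac{8 i \sqrt{87908511}}{127}$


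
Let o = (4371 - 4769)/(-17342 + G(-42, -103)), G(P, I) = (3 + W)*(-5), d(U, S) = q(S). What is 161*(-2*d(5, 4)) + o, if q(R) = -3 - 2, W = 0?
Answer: 27945168/17357 ≈ 1610.0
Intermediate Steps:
q(R) = -5
d(U, S) = -5
G(P, I) = -15 (G(P, I) = (3 + 0)*(-5) = 3*(-5) = -15)
o = 398/17357 (o = (4371 - 4769)/(-17342 - 15) = -398/(-17357) = -398*(-1/17357) = 398/17357 ≈ 0.022930)
161*(-2*d(5, 4)) + o = 161*(-2*(-5)) + 398/17357 = 161*10 + 398/17357 = 1610 + 398/17357 = 27945168/17357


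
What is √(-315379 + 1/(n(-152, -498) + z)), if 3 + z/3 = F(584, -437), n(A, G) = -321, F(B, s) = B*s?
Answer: I*√20558699533691102/255318 ≈ 561.59*I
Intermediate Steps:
z = -765633 (z = -9 + 3*(584*(-437)) = -9 + 3*(-255208) = -9 - 765624 = -765633)
√(-315379 + 1/(n(-152, -498) + z)) = √(-315379 + 1/(-321 - 765633)) = √(-315379 + 1/(-765954)) = √(-315379 - 1/765954) = √(-241565806567/765954) = I*√20558699533691102/255318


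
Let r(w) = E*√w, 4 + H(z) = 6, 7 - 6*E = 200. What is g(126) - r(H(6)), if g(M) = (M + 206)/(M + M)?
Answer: 83/63 + 193*√2/6 ≈ 46.808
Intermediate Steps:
g(M) = (206 + M)/(2*M) (g(M) = (206 + M)/((2*M)) = (206 + M)*(1/(2*M)) = (206 + M)/(2*M))
E = -193/6 (E = 7/6 - ⅙*200 = 7/6 - 100/3 = -193/6 ≈ -32.167)
H(z) = 2 (H(z) = -4 + 6 = 2)
r(w) = -193*√w/6
g(126) - r(H(6)) = (½)*(206 + 126)/126 - (-193)*√2/6 = (½)*(1/126)*332 + 193*√2/6 = 83/63 + 193*√2/6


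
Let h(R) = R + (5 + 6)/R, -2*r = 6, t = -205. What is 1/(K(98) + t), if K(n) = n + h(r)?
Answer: -3/341 ≈ -0.0087977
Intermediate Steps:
r = -3 (r = -½*6 = -3)
h(R) = R + 11/R
K(n) = -20/3 + n (K(n) = n + (-3 + 11/(-3)) = n + (-3 + 11*(-⅓)) = n + (-3 - 11/3) = n - 20/3 = -20/3 + n)
1/(K(98) + t) = 1/((-20/3 + 98) - 205) = 1/(274/3 - 205) = 1/(-341/3) = -3/341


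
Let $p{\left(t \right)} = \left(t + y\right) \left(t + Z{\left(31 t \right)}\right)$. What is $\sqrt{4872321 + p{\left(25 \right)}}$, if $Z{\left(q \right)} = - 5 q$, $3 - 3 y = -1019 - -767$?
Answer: $\sqrt{4448821} \approx 2109.2$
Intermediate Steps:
$y = 85$ ($y = 1 - \frac{-1019 - -767}{3} = 1 - \frac{-1019 + 767}{3} = 1 - -84 = 1 + 84 = 85$)
$p{\left(t \right)} = - 154 t \left(85 + t\right)$ ($p{\left(t \right)} = \left(t + 85\right) \left(t - 5 \cdot 31 t\right) = \left(85 + t\right) \left(t - 155 t\right) = \left(85 + t\right) \left(- 154 t\right) = - 154 t \left(85 + t\right)$)
$\sqrt{4872321 + p{\left(25 \right)}} = \sqrt{4872321 + 154 \cdot 25 \left(-85 - 25\right)} = \sqrt{4872321 + 154 \cdot 25 \left(-110\right)} = \sqrt{4872321 - 423500} = \sqrt{4448821}$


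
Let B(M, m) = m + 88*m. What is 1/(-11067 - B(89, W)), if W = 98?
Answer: -1/19789 ≈ -5.0533e-5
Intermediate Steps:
B(M, m) = 89*m
1/(-11067 - B(89, W)) = 1/(-11067 - 89*98) = 1/(-11067 - 1*8722) = 1/(-11067 - 8722) = 1/(-19789) = -1/19789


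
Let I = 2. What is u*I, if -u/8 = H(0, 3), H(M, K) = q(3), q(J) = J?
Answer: -48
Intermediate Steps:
H(M, K) = 3
u = -24 (u = -8*3 = -24)
u*I = -24*2 = -48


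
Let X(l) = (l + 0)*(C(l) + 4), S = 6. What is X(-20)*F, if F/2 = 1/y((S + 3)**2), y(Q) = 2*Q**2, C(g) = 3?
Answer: -140/6561 ≈ -0.021338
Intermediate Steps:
X(l) = 7*l (X(l) = (l + 0)*(3 + 4) = l*7 = 7*l)
F = 1/6561 (F = 2/((2*((6 + 3)**2)**2)) = 2/((2*(9**2)**2)) = 2/((2*81**2)) = 2/((2*6561)) = 2/13122 = 2*(1/13122) = 1/6561 ≈ 0.00015242)
X(-20)*F = (7*(-20))*(1/6561) = -140*1/6561 = -140/6561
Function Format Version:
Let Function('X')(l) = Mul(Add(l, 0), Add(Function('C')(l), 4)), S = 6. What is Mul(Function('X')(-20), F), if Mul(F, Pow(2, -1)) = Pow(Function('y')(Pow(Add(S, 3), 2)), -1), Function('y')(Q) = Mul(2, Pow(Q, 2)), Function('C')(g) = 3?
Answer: Rational(-140, 6561) ≈ -0.021338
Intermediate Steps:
Function('X')(l) = Mul(7, l) (Function('X')(l) = Mul(Add(l, 0), Add(3, 4)) = Mul(l, 7) = Mul(7, l))
F = Rational(1, 6561) (F = Mul(2, Pow(Mul(2, Pow(Pow(Add(6, 3), 2), 2)), -1)) = Mul(2, Pow(Mul(2, Pow(Pow(9, 2), 2)), -1)) = Mul(2, Pow(Mul(2, Pow(81, 2)), -1)) = Mul(2, Pow(Mul(2, 6561), -1)) = Mul(2, Pow(13122, -1)) = Mul(2, Rational(1, 13122)) = Rational(1, 6561) ≈ 0.00015242)
Mul(Function('X')(-20), F) = Mul(Mul(7, -20), Rational(1, 6561)) = Mul(-140, Rational(1, 6561)) = Rational(-140, 6561)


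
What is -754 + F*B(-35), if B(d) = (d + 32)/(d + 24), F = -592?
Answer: -10070/11 ≈ -915.45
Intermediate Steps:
B(d) = (32 + d)/(24 + d)
-754 + F*B(-35) = -754 - 592*(32 - 35)/(24 - 35) = -754 - 592*(-3)/(-11) = -754 - (-592)*(-3)/11 = -754 - 592*3/11 = -754 - 1776/11 = -10070/11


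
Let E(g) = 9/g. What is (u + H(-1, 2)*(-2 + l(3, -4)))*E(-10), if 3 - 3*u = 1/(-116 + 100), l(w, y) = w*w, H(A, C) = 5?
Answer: -5187/160 ≈ -32.419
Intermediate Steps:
l(w, y) = w**2
u = 49/48 (u = 1 - 1/(3*(-116 + 100)) = 1 - 1/3/(-16) = 1 - 1/3*(-1/16) = 1 + 1/48 = 49/48 ≈ 1.0208)
(u + H(-1, 2)*(-2 + l(3, -4)))*E(-10) = (49/48 + 5*(-2 + 3**2))*(9/(-10)) = (49/48 + 5*(-2 + 9))*(9*(-1/10)) = (49/48 + 5*7)*(-9/10) = (49/48 + 35)*(-9/10) = (1729/48)*(-9/10) = -5187/160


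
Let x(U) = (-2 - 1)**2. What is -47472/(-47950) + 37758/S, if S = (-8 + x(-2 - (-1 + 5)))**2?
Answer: 905271786/23975 ≈ 37759.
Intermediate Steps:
x(U) = 9 (x(U) = (-3)**2 = 9)
S = 1 (S = (-8 + 9)**2 = 1**2 = 1)
-47472/(-47950) + 37758/S = -47472/(-47950) + 37758/1 = -47472*(-1/47950) + 37758*1 = 23736/23975 + 37758 = 905271786/23975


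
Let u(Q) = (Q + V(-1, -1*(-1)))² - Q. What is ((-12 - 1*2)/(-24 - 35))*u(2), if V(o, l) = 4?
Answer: 476/59 ≈ 8.0678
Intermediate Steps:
u(Q) = (4 + Q)² - Q (u(Q) = (Q + 4)² - Q = (4 + Q)² - Q)
((-12 - 1*2)/(-24 - 35))*u(2) = ((-12 - 1*2)/(-24 - 35))*((4 + 2)² - 1*2) = ((-12 - 2)/(-59))*(6² - 2) = (-1/59*(-14))*(36 - 2) = (14/59)*34 = 476/59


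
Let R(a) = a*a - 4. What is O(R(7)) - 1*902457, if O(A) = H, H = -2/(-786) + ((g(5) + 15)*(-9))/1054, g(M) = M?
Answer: -186908806570/207111 ≈ -9.0246e+5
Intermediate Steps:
R(a) = -4 + a² (R(a) = a² - 4 = -4 + a²)
H = -34843/207111 (H = -2/(-786) + ((5 + 15)*(-9))/1054 = -2*(-1/786) + (20*(-9))*(1/1054) = 1/393 - 180*1/1054 = 1/393 - 90/527 = -34843/207111 ≈ -0.16823)
O(A) = -34843/207111
O(R(7)) - 1*902457 = -34843/207111 - 1*902457 = -34843/207111 - 902457 = -186908806570/207111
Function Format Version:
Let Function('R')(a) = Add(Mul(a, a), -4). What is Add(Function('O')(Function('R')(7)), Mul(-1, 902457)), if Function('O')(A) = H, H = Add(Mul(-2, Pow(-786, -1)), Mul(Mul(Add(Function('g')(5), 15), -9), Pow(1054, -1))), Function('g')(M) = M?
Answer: Rational(-186908806570, 207111) ≈ -9.0246e+5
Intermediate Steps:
Function('R')(a) = Add(-4, Pow(a, 2)) (Function('R')(a) = Add(Pow(a, 2), -4) = Add(-4, Pow(a, 2)))
H = Rational(-34843, 207111) (H = Add(Mul(-2, Pow(-786, -1)), Mul(Mul(Add(5, 15), -9), Pow(1054, -1))) = Add(Mul(-2, Rational(-1, 786)), Mul(Mul(20, -9), Rational(1, 1054))) = Add(Rational(1, 393), Mul(-180, Rational(1, 1054))) = Add(Rational(1, 393), Rational(-90, 527)) = Rational(-34843, 207111) ≈ -0.16823)
Function('O')(A) = Rational(-34843, 207111)
Add(Function('O')(Function('R')(7)), Mul(-1, 902457)) = Add(Rational(-34843, 207111), Mul(-1, 902457)) = Add(Rational(-34843, 207111), -902457) = Rational(-186908806570, 207111)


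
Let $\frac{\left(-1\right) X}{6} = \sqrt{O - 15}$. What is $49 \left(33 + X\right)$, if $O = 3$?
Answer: $1617 - 588 i \sqrt{3} \approx 1617.0 - 1018.4 i$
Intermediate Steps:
$X = - 12 i \sqrt{3}$ ($X = - 6 \sqrt{3 - 15} = - 6 \sqrt{-12} = - 6 \cdot 2 i \sqrt{3} = - 12 i \sqrt{3} \approx - 20.785 i$)
$49 \left(33 + X\right) = 49 \left(33 - 12 i \sqrt{3}\right) = 1617 - 588 i \sqrt{3}$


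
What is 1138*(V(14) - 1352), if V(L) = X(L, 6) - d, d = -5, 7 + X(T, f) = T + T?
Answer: -1508988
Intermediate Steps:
X(T, f) = -7 + 2*T (X(T, f) = -7 + (T + T) = -7 + 2*T)
V(L) = -2 + 2*L (V(L) = (-7 + 2*L) - 1*(-5) = (-7 + 2*L) + 5 = -2 + 2*L)
1138*(V(14) - 1352) = 1138*((-2 + 2*14) - 1352) = 1138*((-2 + 28) - 1352) = 1138*(26 - 1352) = 1138*(-1326) = -1508988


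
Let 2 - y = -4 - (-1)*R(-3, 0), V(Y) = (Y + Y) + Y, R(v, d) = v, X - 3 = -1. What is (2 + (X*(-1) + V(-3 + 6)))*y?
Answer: 81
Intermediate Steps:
X = 2 (X = 3 - 1 = 2)
V(Y) = 3*Y (V(Y) = 2*Y + Y = 3*Y)
y = 9 (y = 2 - (-4 - (-1)*(-3)) = 2 - (-4 - 1*3) = 2 - (-4 - 3) = 2 - 1*(-7) = 2 + 7 = 9)
(2 + (X*(-1) + V(-3 + 6)))*y = (2 + (2*(-1) + 3*(-3 + 6)))*9 = (2 + (-2 + 3*3))*9 = (2 + (-2 + 9))*9 = (2 + 7)*9 = 9*9 = 81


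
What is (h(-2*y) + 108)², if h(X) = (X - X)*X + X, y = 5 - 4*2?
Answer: 12996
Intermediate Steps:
y = -3 (y = 5 - 8 = -3)
h(X) = X (h(X) = 0*X + X = 0 + X = X)
(h(-2*y) + 108)² = (-2*(-3) + 108)² = (6 + 108)² = 114² = 12996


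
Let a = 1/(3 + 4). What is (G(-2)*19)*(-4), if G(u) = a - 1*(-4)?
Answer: -2204/7 ≈ -314.86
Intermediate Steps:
a = ⅐ (a = 1/7 = ⅐ ≈ 0.14286)
G(u) = 29/7 (G(u) = ⅐ - 1*(-4) = ⅐ + 4 = 29/7)
(G(-2)*19)*(-4) = ((29/7)*19)*(-4) = (551/7)*(-4) = -2204/7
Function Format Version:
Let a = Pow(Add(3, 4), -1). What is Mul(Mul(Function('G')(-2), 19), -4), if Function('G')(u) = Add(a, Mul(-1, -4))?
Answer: Rational(-2204, 7) ≈ -314.86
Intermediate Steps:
a = Rational(1, 7) (a = Pow(7, -1) = Rational(1, 7) ≈ 0.14286)
Function('G')(u) = Rational(29, 7) (Function('G')(u) = Add(Rational(1, 7), Mul(-1, -4)) = Add(Rational(1, 7), 4) = Rational(29, 7))
Mul(Mul(Function('G')(-2), 19), -4) = Mul(Mul(Rational(29, 7), 19), -4) = Mul(Rational(551, 7), -4) = Rational(-2204, 7)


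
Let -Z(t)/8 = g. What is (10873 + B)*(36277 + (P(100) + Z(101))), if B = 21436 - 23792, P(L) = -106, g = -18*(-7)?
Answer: 299483271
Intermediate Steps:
g = 126
Z(t) = -1008 (Z(t) = -8*126 = -1008)
B = -2356
(10873 + B)*(36277 + (P(100) + Z(101))) = (10873 - 2356)*(36277 + (-106 - 1008)) = 8517*(36277 - 1114) = 8517*35163 = 299483271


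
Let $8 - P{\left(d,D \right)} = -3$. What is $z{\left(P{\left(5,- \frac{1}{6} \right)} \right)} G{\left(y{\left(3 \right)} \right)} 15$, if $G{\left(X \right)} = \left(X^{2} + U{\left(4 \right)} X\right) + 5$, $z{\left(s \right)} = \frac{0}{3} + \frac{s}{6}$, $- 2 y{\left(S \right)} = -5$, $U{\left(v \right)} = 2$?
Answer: $\frac{3575}{8} \approx 446.88$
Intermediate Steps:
$y{\left(S \right)} = \frac{5}{2}$ ($y{\left(S \right)} = \left(- \frac{1}{2}\right) \left(-5\right) = \frac{5}{2}$)
$P{\left(d,D \right)} = 11$ ($P{\left(d,D \right)} = 8 - -3 = 8 + 3 = 11$)
$z{\left(s \right)} = \frac{s}{6}$ ($z{\left(s \right)} = 0 \cdot \frac{1}{3} + s \frac{1}{6} = 0 + \frac{s}{6} = \frac{s}{6}$)
$G{\left(X \right)} = 5 + X^{2} + 2 X$ ($G{\left(X \right)} = \left(X^{2} + 2 X\right) + 5 = 5 + X^{2} + 2 X$)
$z{\left(P{\left(5,- \frac{1}{6} \right)} \right)} G{\left(y{\left(3 \right)} \right)} 15 = \frac{1}{6} \cdot 11 \left(5 + \left(\frac{5}{2}\right)^{2} + 2 \cdot \frac{5}{2}\right) 15 = \frac{11 \left(5 + \frac{25}{4} + 5\right)}{6} \cdot 15 = \frac{11}{6} \cdot \frac{65}{4} \cdot 15 = \frac{715}{24} \cdot 15 = \frac{3575}{8}$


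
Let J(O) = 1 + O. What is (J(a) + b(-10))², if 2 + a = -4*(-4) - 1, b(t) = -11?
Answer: 9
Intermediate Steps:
a = 13 (a = -2 + (-4*(-4) - 1) = -2 + (16 - 1) = -2 + 15 = 13)
(J(a) + b(-10))² = ((1 + 13) - 11)² = (14 - 11)² = 3² = 9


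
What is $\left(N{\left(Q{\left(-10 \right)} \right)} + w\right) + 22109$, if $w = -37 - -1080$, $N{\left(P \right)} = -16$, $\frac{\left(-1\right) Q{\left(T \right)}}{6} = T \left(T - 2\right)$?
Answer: $23136$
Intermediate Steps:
$Q{\left(T \right)} = - 6 T \left(-2 + T\right)$ ($Q{\left(T \right)} = - 6 T \left(T - 2\right) = - 6 T \left(-2 + T\right)$)
$w = 1043$ ($w = -37 + 1080 = 1043$)
$\left(N{\left(Q{\left(-10 \right)} \right)} + w\right) + 22109 = \left(-16 + 1043\right) + 22109 = 1027 + 22109 = 23136$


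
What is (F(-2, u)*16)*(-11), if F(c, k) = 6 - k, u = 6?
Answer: 0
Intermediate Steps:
(F(-2, u)*16)*(-11) = ((6 - 1*6)*16)*(-11) = ((6 - 6)*16)*(-11) = (0*16)*(-11) = 0*(-11) = 0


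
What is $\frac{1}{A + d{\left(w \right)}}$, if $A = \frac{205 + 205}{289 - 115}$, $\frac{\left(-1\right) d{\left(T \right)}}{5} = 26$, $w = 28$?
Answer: $- \frac{87}{11105} \approx -0.0078343$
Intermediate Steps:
$d{\left(T \right)} = -130$ ($d{\left(T \right)} = \left(-5\right) 26 = -130$)
$A = \frac{205}{87}$ ($A = \frac{410}{174} = 410 \cdot \frac{1}{174} = \frac{205}{87} \approx 2.3563$)
$\frac{1}{A + d{\left(w \right)}} = \frac{1}{\frac{205}{87} - 130} = \frac{1}{- \frac{11105}{87}} = - \frac{87}{11105}$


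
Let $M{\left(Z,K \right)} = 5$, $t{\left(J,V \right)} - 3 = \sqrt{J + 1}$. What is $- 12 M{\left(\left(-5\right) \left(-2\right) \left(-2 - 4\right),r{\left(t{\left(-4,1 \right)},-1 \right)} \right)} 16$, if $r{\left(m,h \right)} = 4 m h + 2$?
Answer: $-960$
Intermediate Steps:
$t{\left(J,V \right)} = 3 + \sqrt{1 + J}$ ($t{\left(J,V \right)} = 3 + \sqrt{J + 1} = 3 + \sqrt{1 + J}$)
$r{\left(m,h \right)} = 2 + 4 h m$ ($r{\left(m,h \right)} = 4 h m + 2 = 2 + 4 h m$)
$- 12 M{\left(\left(-5\right) \left(-2\right) \left(-2 - 4\right),r{\left(t{\left(-4,1 \right)},-1 \right)} \right)} 16 = \left(-12\right) 5 \cdot 16 = \left(-60\right) 16 = -960$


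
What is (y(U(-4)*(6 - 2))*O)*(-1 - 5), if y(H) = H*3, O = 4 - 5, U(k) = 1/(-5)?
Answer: -72/5 ≈ -14.400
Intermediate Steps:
U(k) = -1/5
O = -1
y(H) = 3*H
(y(U(-4)*(6 - 2))*O)*(-1 - 5) = ((3*(-(6 - 2)/5))*(-1))*(-1 - 5) = ((3*(-1/5*4))*(-1))*(-6) = ((3*(-4/5))*(-1))*(-6) = -12/5*(-1)*(-6) = (12/5)*(-6) = -72/5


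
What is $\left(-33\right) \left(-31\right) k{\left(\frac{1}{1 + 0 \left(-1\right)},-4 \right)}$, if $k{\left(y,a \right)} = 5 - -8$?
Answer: $13299$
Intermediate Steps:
$k{\left(y,a \right)} = 13$ ($k{\left(y,a \right)} = 5 + 8 = 13$)
$\left(-33\right) \left(-31\right) k{\left(\frac{1}{1 + 0 \left(-1\right)},-4 \right)} = \left(-33\right) \left(-31\right) 13 = 1023 \cdot 13 = 13299$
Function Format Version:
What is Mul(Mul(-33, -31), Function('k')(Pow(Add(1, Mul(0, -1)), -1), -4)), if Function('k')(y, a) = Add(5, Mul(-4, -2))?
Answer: 13299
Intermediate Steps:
Function('k')(y, a) = 13 (Function('k')(y, a) = Add(5, 8) = 13)
Mul(Mul(-33, -31), Function('k')(Pow(Add(1, Mul(0, -1)), -1), -4)) = Mul(Mul(-33, -31), 13) = Mul(1023, 13) = 13299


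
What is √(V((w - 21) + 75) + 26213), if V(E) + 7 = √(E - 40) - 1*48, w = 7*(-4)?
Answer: √(26158 + I*√14) ≈ 161.73 + 0.012*I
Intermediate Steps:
w = -28
V(E) = -55 + √(-40 + E) (V(E) = -7 + (√(E - 40) - 1*48) = -7 + (√(-40 + E) - 48) = -7 + (-48 + √(-40 + E)) = -55 + √(-40 + E))
√(V((w - 21) + 75) + 26213) = √((-55 + √(-40 + ((-28 - 21) + 75))) + 26213) = √((-55 + √(-40 + (-49 + 75))) + 26213) = √((-55 + √(-40 + 26)) + 26213) = √((-55 + √(-14)) + 26213) = √((-55 + I*√14) + 26213) = √(26158 + I*√14)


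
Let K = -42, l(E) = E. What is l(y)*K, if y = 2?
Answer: -84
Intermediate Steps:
l(y)*K = 2*(-42) = -84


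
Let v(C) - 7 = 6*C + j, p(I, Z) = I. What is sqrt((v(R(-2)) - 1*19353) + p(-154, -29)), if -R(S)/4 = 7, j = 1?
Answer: I*sqrt(19667) ≈ 140.24*I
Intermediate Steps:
R(S) = -28 (R(S) = -4*7 = -28)
v(C) = 8 + 6*C (v(C) = 7 + (6*C + 1) = 7 + (1 + 6*C) = 8 + 6*C)
sqrt((v(R(-2)) - 1*19353) + p(-154, -29)) = sqrt(((8 + 6*(-28)) - 1*19353) - 154) = sqrt(((8 - 168) - 19353) - 154) = sqrt((-160 - 19353) - 154) = sqrt(-19513 - 154) = sqrt(-19667) = I*sqrt(19667)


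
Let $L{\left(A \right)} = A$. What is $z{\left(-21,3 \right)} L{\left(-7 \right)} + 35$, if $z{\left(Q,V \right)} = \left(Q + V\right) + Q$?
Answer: $308$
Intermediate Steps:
$z{\left(Q,V \right)} = V + 2 Q$
$z{\left(-21,3 \right)} L{\left(-7 \right)} + 35 = \left(3 + 2 \left(-21\right)\right) \left(-7\right) + 35 = \left(3 - 42\right) \left(-7\right) + 35 = \left(-39\right) \left(-7\right) + 35 = 273 + 35 = 308$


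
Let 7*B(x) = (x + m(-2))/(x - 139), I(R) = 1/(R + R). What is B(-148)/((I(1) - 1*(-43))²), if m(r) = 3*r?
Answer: 88/2172303 ≈ 4.0510e-5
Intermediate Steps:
I(R) = 1/(2*R)
B(x) = (-6 + x)/(7*(-139 + x)) (B(x) = ((x + 3*(-2))/(x - 139))/7 = ((x - 6)/(-139 + x))/7 = ((-6 + x)/(-139 + x))/7 = (-6 + x)/(7*(-139 + x)))
B(-148)/((I(1) - 1*(-43))²) = ((-6 - 148)/(7*(-139 - 148)))/(((½)/1 - 1*(-43))²) = ((⅐)*(-154)/(-287))/(((½)*1 + 43)²) = ((⅐)*(-1/287)*(-154))/((½ + 43)²) = 22/(287*((87/2)²)) = 22/(287*(7569/4)) = (22/287)*(4/7569) = 88/2172303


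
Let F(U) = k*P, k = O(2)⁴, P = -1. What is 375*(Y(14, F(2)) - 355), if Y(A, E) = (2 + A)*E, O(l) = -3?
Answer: -619125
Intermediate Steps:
k = 81 (k = (-3)⁴ = 81)
F(U) = -81 (F(U) = 81*(-1) = -81)
Y(A, E) = E*(2 + A)
375*(Y(14, F(2)) - 355) = 375*(-81*(2 + 14) - 355) = 375*(-81*16 - 355) = 375*(-1296 - 355) = 375*(-1651) = -619125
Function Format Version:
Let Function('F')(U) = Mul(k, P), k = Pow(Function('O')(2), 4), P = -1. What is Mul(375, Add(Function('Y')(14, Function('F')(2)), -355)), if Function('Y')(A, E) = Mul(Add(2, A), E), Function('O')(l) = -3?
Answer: -619125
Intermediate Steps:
k = 81 (k = Pow(-3, 4) = 81)
Function('F')(U) = -81 (Function('F')(U) = Mul(81, -1) = -81)
Function('Y')(A, E) = Mul(E, Add(2, A))
Mul(375, Add(Function('Y')(14, Function('F')(2)), -355)) = Mul(375, Add(Mul(-81, Add(2, 14)), -355)) = Mul(375, Add(Mul(-81, 16), -355)) = Mul(375, Add(-1296, -355)) = Mul(375, -1651) = -619125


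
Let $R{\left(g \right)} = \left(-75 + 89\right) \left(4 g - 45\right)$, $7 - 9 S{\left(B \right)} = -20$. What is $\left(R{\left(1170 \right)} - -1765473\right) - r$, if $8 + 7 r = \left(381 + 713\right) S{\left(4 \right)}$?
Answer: $\frac{12809267}{7} \approx 1.8299 \cdot 10^{6}$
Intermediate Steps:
$S{\left(B \right)} = 3$ ($S{\left(B \right)} = \frac{7}{9} - - \frac{20}{9} = \frac{7}{9} + \frac{20}{9} = 3$)
$R{\left(g \right)} = -630 + 56 g$ ($R{\left(g \right)} = 14 \left(4 g - 45\right) = 14 \left(-45 + 4 g\right) = -630 + 56 g$)
$r = \frac{3274}{7}$ ($r = - \frac{8}{7} + \frac{\left(381 + 713\right) 3}{7} = - \frac{8}{7} + \frac{1094 \cdot 3}{7} = - \frac{8}{7} + \frac{1}{7} \cdot 3282 = - \frac{8}{7} + \frac{3282}{7} = \frac{3274}{7} \approx 467.71$)
$\left(R{\left(1170 \right)} - -1765473\right) - r = \left(\left(-630 + 56 \cdot 1170\right) - -1765473\right) - \frac{3274}{7} = \left(\left(-630 + 65520\right) + 1765473\right) - \frac{3274}{7} = \left(64890 + 1765473\right) - \frac{3274}{7} = 1830363 - \frac{3274}{7} = \frac{12809267}{7}$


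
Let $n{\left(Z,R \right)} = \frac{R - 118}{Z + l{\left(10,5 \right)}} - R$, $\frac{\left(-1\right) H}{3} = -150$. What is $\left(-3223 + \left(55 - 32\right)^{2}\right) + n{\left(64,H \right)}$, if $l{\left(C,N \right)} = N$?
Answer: $- \frac{216604}{69} \approx -3139.2$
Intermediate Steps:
$H = 450$ ($H = \left(-3\right) \left(-150\right) = 450$)
$n{\left(Z,R \right)} = - R + \frac{-118 + R}{5 + Z}$ ($n{\left(Z,R \right)} = \frac{R - 118}{Z + 5} - R = \frac{-118 + R}{5 + Z} - R = - R + \frac{-118 + R}{5 + Z}$)
$\left(-3223 + \left(55 - 32\right)^{2}\right) + n{\left(64,H \right)} = \left(-3223 + \left(55 - 32\right)^{2}\right) + \frac{-118 - 1800 - 450 \cdot 64}{5 + 64} = \left(-3223 + 23^{2}\right) + \frac{-118 - 1800 - 28800}{69} = \left(-3223 + 529\right) + \frac{1}{69} \left(-30718\right) = -2694 - \frac{30718}{69} = - \frac{216604}{69}$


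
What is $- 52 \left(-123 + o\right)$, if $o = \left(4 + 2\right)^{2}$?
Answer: $4524$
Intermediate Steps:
$o = 36$ ($o = 6^{2} = 36$)
$- 52 \left(-123 + o\right) = - 52 \left(-123 + 36\right) = \left(-52\right) \left(-87\right) = 4524$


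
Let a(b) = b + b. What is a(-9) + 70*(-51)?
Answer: -3588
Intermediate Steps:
a(b) = 2*b
a(-9) + 70*(-51) = 2*(-9) + 70*(-51) = -18 - 3570 = -3588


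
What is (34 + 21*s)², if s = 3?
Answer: 9409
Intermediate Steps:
(34 + 21*s)² = (34 + 21*3)² = (34 + 63)² = 97² = 9409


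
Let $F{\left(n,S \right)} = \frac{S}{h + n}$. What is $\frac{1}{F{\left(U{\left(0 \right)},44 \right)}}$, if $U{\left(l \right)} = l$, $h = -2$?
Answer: $- \frac{1}{22} \approx -0.045455$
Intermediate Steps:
$F{\left(n,S \right)} = \frac{S}{-2 + n}$
$\frac{1}{F{\left(U{\left(0 \right)},44 \right)}} = \frac{1}{44 \frac{1}{-2 + 0}} = \frac{1}{44 \frac{1}{-2}} = \frac{1}{44 \left(- \frac{1}{2}\right)} = \frac{1}{-22} = - \frac{1}{22}$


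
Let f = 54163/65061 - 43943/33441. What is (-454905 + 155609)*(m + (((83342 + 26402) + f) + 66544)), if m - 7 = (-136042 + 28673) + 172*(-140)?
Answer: -9734164857142985792/725234967 ≈ -1.3422e+10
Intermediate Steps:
f = -349236880/725234967 (f = 54163*(1/65061) - 43943*1/33441 = 54163/65061 - 43943/33441 = -349236880/725234967 ≈ -0.48155)
m = -131442 (m = 7 + ((-136042 + 28673) + 172*(-140)) = 7 + (-107369 - 24080) = 7 - 131449 = -131442)
(-454905 + 155609)*(m + (((83342 + 26402) + f) + 66544)) = (-454905 + 155609)*(-131442 + (((83342 + 26402) - 349236880/725234967) + 66544)) = -299296*(-131442 + ((109744 - 349236880/725234967) + 66544)) = -299296*(-131442 + (79589836981568/725234967 + 66544)) = -299296*(-131442 + 127849872625616/725234967) = -299296*32523538093202/725234967 = -9734164857142985792/725234967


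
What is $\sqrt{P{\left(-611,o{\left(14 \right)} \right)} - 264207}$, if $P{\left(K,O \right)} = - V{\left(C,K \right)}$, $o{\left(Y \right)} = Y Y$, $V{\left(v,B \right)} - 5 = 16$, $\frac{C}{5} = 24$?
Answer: $2 i \sqrt{66057} \approx 514.03 i$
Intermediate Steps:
$C = 120$ ($C = 5 \cdot 24 = 120$)
$V{\left(v,B \right)} = 21$ ($V{\left(v,B \right)} = 5 + 16 = 21$)
$o{\left(Y \right)} = Y^{2}$
$P{\left(K,O \right)} = -21$ ($P{\left(K,O \right)} = \left(-1\right) 21 = -21$)
$\sqrt{P{\left(-611,o{\left(14 \right)} \right)} - 264207} = \sqrt{-21 - 264207} = \sqrt{-264228} = 2 i \sqrt{66057}$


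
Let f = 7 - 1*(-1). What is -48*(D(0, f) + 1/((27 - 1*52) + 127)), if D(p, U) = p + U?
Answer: -6536/17 ≈ -384.47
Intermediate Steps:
f = 8 (f = 7 + 1 = 8)
D(p, U) = U + p
-48*(D(0, f) + 1/((27 - 1*52) + 127)) = -48*((8 + 0) + 1/((27 - 1*52) + 127)) = -48*(8 + 1/((27 - 52) + 127)) = -48*(8 + 1/(-25 + 127)) = -48*(8 + 1/102) = -48*817/102 = -6536/17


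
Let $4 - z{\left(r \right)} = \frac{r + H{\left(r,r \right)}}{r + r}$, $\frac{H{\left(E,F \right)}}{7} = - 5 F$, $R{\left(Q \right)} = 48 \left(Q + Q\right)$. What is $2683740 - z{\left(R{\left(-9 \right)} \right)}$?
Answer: $2683719$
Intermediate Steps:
$R{\left(Q \right)} = 96 Q$ ($R{\left(Q \right)} = 48 \cdot 2 Q = 96 Q$)
$H{\left(E,F \right)} = - 35 F$ ($H{\left(E,F \right)} = 7 \left(- 5 F\right) = - 35 F$)
$z{\left(r \right)} = 21$ ($z{\left(r \right)} = 4 - \frac{r - 35 r}{r + r} = 4 - \frac{\left(-34\right) r}{2 r} = 4 - - 34 r \frac{1}{2 r} = 4 - -17 = 4 + 17 = 21$)
$2683740 - z{\left(R{\left(-9 \right)} \right)} = 2683740 - 21 = 2683719$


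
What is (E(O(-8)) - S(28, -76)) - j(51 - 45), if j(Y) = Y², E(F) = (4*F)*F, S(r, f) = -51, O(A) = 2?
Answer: 31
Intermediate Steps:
E(F) = 4*F²
(E(O(-8)) - S(28, -76)) - j(51 - 45) = (4*2² - 1*(-51)) - (51 - 45)² = (4*4 + 51) - 1*6² = (16 + 51) - 1*36 = 67 - 36 = 31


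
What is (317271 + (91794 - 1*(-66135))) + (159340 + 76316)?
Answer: 710856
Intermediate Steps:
(317271 + (91794 - 1*(-66135))) + (159340 + 76316) = (317271 + (91794 + 66135)) + 235656 = (317271 + 157929) + 235656 = 475200 + 235656 = 710856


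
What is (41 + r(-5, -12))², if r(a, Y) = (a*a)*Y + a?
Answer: 69696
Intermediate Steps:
r(a, Y) = a + Y*a² (r(a, Y) = a²*Y + a = Y*a² + a = a + Y*a²)
(41 + r(-5, -12))² = (41 - 5*(1 - 12*(-5)))² = (41 - 5*(1 + 60))² = (41 - 5*61)² = (41 - 305)² = (-264)² = 69696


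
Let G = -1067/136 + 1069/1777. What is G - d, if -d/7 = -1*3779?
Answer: -6394700091/241672 ≈ -26460.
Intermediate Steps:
d = 26453 (d = -(-7)*3779 = -7*(-3779) = 26453)
G = -1750675/241672 (G = -1067*1/136 + 1069*(1/1777) = -1067/136 + 1069/1777 = -1750675/241672 ≈ -7.2440)
G - d = -1750675/241672 - 1*26453 = -1750675/241672 - 26453 = -6394700091/241672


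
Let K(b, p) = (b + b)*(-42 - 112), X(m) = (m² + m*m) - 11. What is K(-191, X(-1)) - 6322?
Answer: 52506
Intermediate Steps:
X(m) = -11 + 2*m² (X(m) = (m² + m²) - 11 = 2*m² - 11 = -11 + 2*m²)
K(b, p) = -308*b (K(b, p) = (2*b)*(-154) = -308*b)
K(-191, X(-1)) - 6322 = -308*(-191) - 6322 = 58828 - 6322 = 52506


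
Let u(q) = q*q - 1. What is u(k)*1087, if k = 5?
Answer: 26088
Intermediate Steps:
u(q) = -1 + q**2 (u(q) = q**2 - 1 = -1 + q**2)
u(k)*1087 = (-1 + 5**2)*1087 = (-1 + 25)*1087 = 24*1087 = 26088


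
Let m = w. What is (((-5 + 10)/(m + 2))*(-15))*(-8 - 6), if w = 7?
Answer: 350/3 ≈ 116.67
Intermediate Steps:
m = 7
(((-5 + 10)/(m + 2))*(-15))*(-8 - 6) = (((-5 + 10)/(7 + 2))*(-15))*(-8 - 6) = ((5/9)*(-15))*(-14) = -25/3*(-14) = 350/3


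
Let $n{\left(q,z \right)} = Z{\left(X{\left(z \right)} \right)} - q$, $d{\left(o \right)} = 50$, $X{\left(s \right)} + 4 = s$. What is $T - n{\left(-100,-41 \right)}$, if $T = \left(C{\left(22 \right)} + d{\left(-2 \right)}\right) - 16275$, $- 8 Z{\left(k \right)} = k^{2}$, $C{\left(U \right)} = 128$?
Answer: $- \frac{127551}{8} \approx -15944.0$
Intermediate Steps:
$X{\left(s \right)} = -4 + s$
$Z{\left(k \right)} = - \frac{k^{2}}{8}$
$n{\left(q,z \right)} = - q - \frac{\left(-4 + z\right)^{2}}{8}$ ($n{\left(q,z \right)} = - \frac{\left(-4 + z\right)^{2}}{8} - q = - q - \frac{\left(-4 + z\right)^{2}}{8}$)
$T = -16097$ ($T = \left(128 + 50\right) - 16275 = 178 - 16275 = -16097$)
$T - n{\left(-100,-41 \right)} = -16097 - \left(-2 - 41 - -100 - \frac{\left(-41\right)^{2}}{8}\right) = -16097 - \left(-2 - 41 + 100 - \frac{1681}{8}\right) = -16097 - - \frac{1225}{8} = -16097 + \frac{1225}{8} = - \frac{127551}{8}$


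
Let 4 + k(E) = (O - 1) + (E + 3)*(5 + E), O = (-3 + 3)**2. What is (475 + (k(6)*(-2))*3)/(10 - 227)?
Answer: 89/217 ≈ 0.41014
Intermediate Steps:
O = 0 (O = 0**2 = 0)
k(E) = -5 + (3 + E)*(5 + E) (k(E) = -4 + ((0 - 1) + (E + 3)*(5 + E)) = -4 + (-1 + (3 + E)*(5 + E)) = -5 + (3 + E)*(5 + E))
(475 + (k(6)*(-2))*3)/(10 - 227) = (475 + ((10 + 6**2 + 8*6)*(-2))*3)/(10 - 227) = (475 + ((10 + 36 + 48)*(-2))*3)/(-217) = (475 + (94*(-2))*3)*(-1/217) = (475 - 188*3)*(-1/217) = (475 - 564)*(-1/217) = -89*(-1/217) = 89/217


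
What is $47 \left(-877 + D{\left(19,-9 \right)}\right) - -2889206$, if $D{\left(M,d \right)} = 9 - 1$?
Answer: $2848363$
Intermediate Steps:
$D{\left(M,d \right)} = 8$ ($D{\left(M,d \right)} = 9 - 1 = 8$)
$47 \left(-877 + D{\left(19,-9 \right)}\right) - -2889206 = 47 \left(-877 + 8\right) - -2889206 = 47 \left(-869\right) + 2889206 = -40843 + 2889206 = 2848363$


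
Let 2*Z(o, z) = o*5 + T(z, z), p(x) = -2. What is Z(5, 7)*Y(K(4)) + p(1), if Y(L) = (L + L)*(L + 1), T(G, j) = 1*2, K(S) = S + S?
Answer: 1942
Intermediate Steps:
K(S) = 2*S
T(G, j) = 2
Y(L) = 2*L*(1 + L) (Y(L) = (2*L)*(1 + L) = 2*L*(1 + L))
Z(o, z) = 1 + 5*o/2 (Z(o, z) = (o*5 + 2)/2 = (5*o + 2)/2 = (2 + 5*o)/2 = 1 + 5*o/2)
Z(5, 7)*Y(K(4)) + p(1) = (1 + (5/2)*5)*(2*(2*4)*(1 + 2*4)) - 2 = (1 + 25/2)*(2*8*(1 + 8)) - 2 = 27*(2*8*9)/2 - 2 = (27/2)*144 - 2 = 1944 - 2 = 1942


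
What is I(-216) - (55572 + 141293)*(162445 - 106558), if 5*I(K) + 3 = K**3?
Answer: -55021048974/5 ≈ -1.1004e+10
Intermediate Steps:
I(K) = -3/5 + K**3/5
I(-216) - (55572 + 141293)*(162445 - 106558) = (-3/5 + (1/5)*(-216)**3) - (55572 + 141293)*(162445 - 106558) = (-3/5 + (1/5)*(-10077696)) - 196865*55887 = (-3/5 - 10077696/5) - 1*11002194255 = -10077699/5 - 11002194255 = -55021048974/5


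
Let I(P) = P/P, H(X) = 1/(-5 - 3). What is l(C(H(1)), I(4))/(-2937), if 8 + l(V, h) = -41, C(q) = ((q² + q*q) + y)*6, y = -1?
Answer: 49/2937 ≈ 0.016684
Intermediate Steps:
H(X) = -⅛ (H(X) = 1/(-8) = -⅛)
C(q) = -6 + 12*q² (C(q) = ((q² + q*q) - 1)*6 = ((q² + q²) - 1)*6 = (2*q² - 1)*6 = (-1 + 2*q²)*6 = -6 + 12*q²)
I(P) = 1
l(V, h) = -49 (l(V, h) = -8 - 41 = -49)
l(C(H(1)), I(4))/(-2937) = -49/(-2937) = -49*(-1/2937) = 49/2937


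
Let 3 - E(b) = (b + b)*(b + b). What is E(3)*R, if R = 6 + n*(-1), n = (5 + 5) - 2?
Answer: 66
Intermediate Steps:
n = 8 (n = 10 - 2 = 8)
E(b) = 3 - 4*b**2 (E(b) = 3 - (b + b)*(b + b) = 3 - 2*b*2*b = 3 - 4*b**2)
R = -2 (R = 6 + 8*(-1) = 6 - 8 = -2)
E(3)*R = (3 - 4*3**2)*(-2) = (3 - 4*9)*(-2) = (3 - 36)*(-2) = -33*(-2) = 66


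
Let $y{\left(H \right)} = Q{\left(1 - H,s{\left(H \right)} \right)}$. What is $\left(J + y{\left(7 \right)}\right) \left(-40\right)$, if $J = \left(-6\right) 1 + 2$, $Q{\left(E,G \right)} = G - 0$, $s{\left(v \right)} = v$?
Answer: $-120$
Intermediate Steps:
$Q{\left(E,G \right)} = G$ ($Q{\left(E,G \right)} = G + 0 = G$)
$y{\left(H \right)} = H$
$J = -4$ ($J = -6 + 2 = -4$)
$\left(J + y{\left(7 \right)}\right) \left(-40\right) = \left(-4 + 7\right) \left(-40\right) = 3 \left(-40\right) = -120$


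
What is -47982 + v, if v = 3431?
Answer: -44551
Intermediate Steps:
-47982 + v = -47982 + 3431 = -44551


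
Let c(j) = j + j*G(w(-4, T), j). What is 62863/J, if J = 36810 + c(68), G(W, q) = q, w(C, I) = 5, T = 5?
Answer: 62863/41502 ≈ 1.5147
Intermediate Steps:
c(j) = j + j**2 (c(j) = j + j*j = j + j**2)
J = 41502 (J = 36810 + 68*(1 + 68) = 36810 + 68*69 = 36810 + 4692 = 41502)
62863/J = 62863/41502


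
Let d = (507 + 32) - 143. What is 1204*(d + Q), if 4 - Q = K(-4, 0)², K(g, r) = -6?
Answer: 438256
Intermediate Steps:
Q = -32 (Q = 4 - 1*(-6)² = 4 - 1*36 = 4 - 36 = -32)
d = 396 (d = 539 - 143 = 396)
1204*(d + Q) = 1204*(396 - 32) = 1204*364 = 438256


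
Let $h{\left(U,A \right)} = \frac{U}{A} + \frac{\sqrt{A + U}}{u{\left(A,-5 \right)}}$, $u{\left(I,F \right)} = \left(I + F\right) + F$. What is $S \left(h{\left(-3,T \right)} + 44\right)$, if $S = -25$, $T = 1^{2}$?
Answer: $-1025 + \frac{25 i \sqrt{2}}{9} \approx -1025.0 + 3.9284 i$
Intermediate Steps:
$T = 1$
$u{\left(I,F \right)} = I + 2 F$ ($u{\left(I,F \right)} = \left(F + I\right) + F = I + 2 F$)
$h{\left(U,A \right)} = \frac{U}{A} + \frac{\sqrt{A + U}}{-10 + A}$ ($h{\left(U,A \right)} = \frac{U}{A} + \frac{\sqrt{A + U}}{A + 2 \left(-5\right)} = \frac{U}{A} + \frac{\sqrt{A + U}}{A - 10} = \frac{U}{A} + \frac{\sqrt{A + U}}{-10 + A}$)
$S \left(h{\left(-3,T \right)} + 44\right) = - 25 \left(\frac{1 \sqrt{1 - 3} - 3 \left(-10 + 1\right)}{1 \left(-10 + 1\right)} + 44\right) = - 25 \left(1 \frac{1}{-9} \left(1 \sqrt{-2} - -27\right) + 44\right) = - 25 \left(1 \left(- \frac{1}{9}\right) \left(1 i \sqrt{2} + 27\right) + 44\right) = - 25 \left(1 \left(- \frac{1}{9}\right) \left(i \sqrt{2} + 27\right) + 44\right) = - 25 \left(1 \left(- \frac{1}{9}\right) \left(27 + i \sqrt{2}\right) + 44\right) = - 25 \left(\left(-3 - \frac{i \sqrt{2}}{9}\right) + 44\right) = - 25 \left(41 - \frac{i \sqrt{2}}{9}\right) = -1025 + \frac{25 i \sqrt{2}}{9}$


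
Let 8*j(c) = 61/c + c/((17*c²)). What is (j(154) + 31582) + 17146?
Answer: 510280135/10472 ≈ 48728.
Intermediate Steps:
j(c) = 519/(68*c) (j(c) = (61/c + c/((17*c²)))/8 = (61/c + c*(1/(17*c²)))/8 = (61/c + 1/(17*c))/8 = (1038/(17*c))/8 = 519/(68*c))
(j(154) + 31582) + 17146 = ((519/68)/154 + 31582) + 17146 = ((519/68)*(1/154) + 31582) + 17146 = (519/10472 + 31582) + 17146 = 330727223/10472 + 17146 = 510280135/10472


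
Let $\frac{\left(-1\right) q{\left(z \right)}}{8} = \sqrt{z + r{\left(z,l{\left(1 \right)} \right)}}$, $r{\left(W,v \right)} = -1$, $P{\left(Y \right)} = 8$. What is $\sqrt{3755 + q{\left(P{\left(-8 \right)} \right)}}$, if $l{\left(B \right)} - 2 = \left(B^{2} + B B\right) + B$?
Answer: $\sqrt{3755 - 8 \sqrt{7}} \approx 61.105$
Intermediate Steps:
$l{\left(B \right)} = 2 + B + 2 B^{2}$ ($l{\left(B \right)} = 2 + \left(\left(B^{2} + B B\right) + B\right) = 2 + \left(\left(B^{2} + B^{2}\right) + B\right) = 2 + \left(2 B^{2} + B\right) = 2 + \left(B + 2 B^{2}\right) = 2 + B + 2 B^{2}$)
$q{\left(z \right)} = - 8 \sqrt{-1 + z}$ ($q{\left(z \right)} = - 8 \sqrt{z - 1} = - 8 \sqrt{-1 + z}$)
$\sqrt{3755 + q{\left(P{\left(-8 \right)} \right)}} = \sqrt{3755 - 8 \sqrt{-1 + 8}} = \sqrt{3755 - 8 \sqrt{7}}$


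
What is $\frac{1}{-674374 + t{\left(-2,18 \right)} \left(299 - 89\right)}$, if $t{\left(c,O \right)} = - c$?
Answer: $- \frac{1}{673954} \approx -1.4838 \cdot 10^{-6}$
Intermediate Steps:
$\frac{1}{-674374 + t{\left(-2,18 \right)} \left(299 - 89\right)} = \frac{1}{-674374 + \left(-1\right) \left(-2\right) \left(299 - 89\right)} = \frac{1}{-674374 + 2 \cdot 210} = \frac{1}{-674374 + 420} = \frac{1}{-673954} = - \frac{1}{673954}$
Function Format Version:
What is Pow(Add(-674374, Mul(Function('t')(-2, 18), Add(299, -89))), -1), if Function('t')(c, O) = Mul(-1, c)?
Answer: Rational(-1, 673954) ≈ -1.4838e-6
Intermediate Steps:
Pow(Add(-674374, Mul(Function('t')(-2, 18), Add(299, -89))), -1) = Pow(Add(-674374, Mul(Mul(-1, -2), Add(299, -89))), -1) = Pow(Add(-674374, Mul(2, 210)), -1) = Pow(Add(-674374, 420), -1) = Pow(-673954, -1) = Rational(-1, 673954)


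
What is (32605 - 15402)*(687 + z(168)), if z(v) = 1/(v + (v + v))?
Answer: 5956521547/504 ≈ 1.1818e+7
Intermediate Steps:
z(v) = 1/(3*v) (z(v) = 1/(v + 2*v) = 1/(3*v))
(32605 - 15402)*(687 + z(168)) = (32605 - 15402)*(687 + (⅓)/168) = 17203*(687 + (⅓)*(1/168)) = 17203*(687 + 1/504) = 17203*(346249/504) = 5956521547/504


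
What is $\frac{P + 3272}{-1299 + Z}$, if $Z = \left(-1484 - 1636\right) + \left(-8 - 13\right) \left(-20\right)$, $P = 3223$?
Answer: $- \frac{2165}{1333} \approx -1.6242$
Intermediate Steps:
$Z = -2700$ ($Z = -3120 - -420 = -3120 + 420 = -2700$)
$\frac{P + 3272}{-1299 + Z} = \frac{3223 + 3272}{-1299 - 2700} = \frac{6495}{-3999} = 6495 \left(- \frac{1}{3999}\right) = - \frac{2165}{1333}$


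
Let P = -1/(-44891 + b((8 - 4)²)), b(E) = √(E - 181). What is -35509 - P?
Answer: -6505255408755/183200186 - I*√165/2015202046 ≈ -35509.0 - 6.3742e-9*I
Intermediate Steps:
b(E) = √(-181 + E)
P = -1/(-44891 + I*√165) (P = -1/(-44891 + √(-181 + (8 - 4)²)) = -1/(-44891 + √(-181 + 4²)) = -1/(-44891 + √(-181 + 16)) = -1/(-44891 + √(-165)) = -1/(-44891 + I*√165) ≈ 2.2276e-5 + 6.3742e-9*I)
-35509 - P = -35509 - (4081/183200186 + I*√165/2015202046) = -35509 + (-4081/183200186 - I*√165/2015202046) = -6505255408755/183200186 - I*√165/2015202046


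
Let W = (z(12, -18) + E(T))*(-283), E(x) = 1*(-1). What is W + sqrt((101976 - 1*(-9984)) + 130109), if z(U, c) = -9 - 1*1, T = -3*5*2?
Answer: 3113 + sqrt(242069) ≈ 3605.0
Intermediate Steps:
T = -30 (T = -15*2 = -30)
z(U, c) = -10 (z(U, c) = -9 - 1 = -10)
E(x) = -1
W = 3113 (W = (-10 - 1)*(-283) = -11*(-283) = 3113)
W + sqrt((101976 - 1*(-9984)) + 130109) = 3113 + sqrt((101976 - 1*(-9984)) + 130109) = 3113 + sqrt((101976 + 9984) + 130109) = 3113 + sqrt(111960 + 130109) = 3113 + sqrt(242069)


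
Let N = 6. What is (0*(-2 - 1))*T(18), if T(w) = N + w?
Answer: 0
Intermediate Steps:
T(w) = 6 + w
(0*(-2 - 1))*T(18) = (0*(-2 - 1))*(6 + 18) = (0*(-3))*24 = 0*24 = 0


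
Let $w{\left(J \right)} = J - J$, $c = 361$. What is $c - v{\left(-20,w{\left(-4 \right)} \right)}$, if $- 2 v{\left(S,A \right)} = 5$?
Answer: $\frac{727}{2} \approx 363.5$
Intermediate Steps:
$w{\left(J \right)} = 0$
$v{\left(S,A \right)} = - \frac{5}{2}$ ($v{\left(S,A \right)} = \left(- \frac{1}{2}\right) 5 = - \frac{5}{2}$)
$c - v{\left(-20,w{\left(-4 \right)} \right)} = 361 - - \frac{5}{2} = 361 + \frac{5}{2} = \frac{727}{2}$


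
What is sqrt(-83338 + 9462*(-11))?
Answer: 2*I*sqrt(46855) ≈ 432.92*I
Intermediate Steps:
sqrt(-83338 + 9462*(-11)) = sqrt(-83338 - 104082) = sqrt(-187420) = 2*I*sqrt(46855)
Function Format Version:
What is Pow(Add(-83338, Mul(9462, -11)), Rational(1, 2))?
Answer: Mul(2, I, Pow(46855, Rational(1, 2))) ≈ Mul(432.92, I)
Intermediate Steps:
Pow(Add(-83338, Mul(9462, -11)), Rational(1, 2)) = Pow(Add(-83338, -104082), Rational(1, 2)) = Pow(-187420, Rational(1, 2)) = Mul(2, I, Pow(46855, Rational(1, 2)))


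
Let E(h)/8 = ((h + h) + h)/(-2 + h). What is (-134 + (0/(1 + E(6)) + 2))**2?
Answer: 17424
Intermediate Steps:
E(h) = 24*h/(-2 + h) (E(h) = 8*(((h + h) + h)/(-2 + h)) = 8*((2*h + h)/(-2 + h)) = 8*((3*h)/(-2 + h)) = 8*(3*h/(-2 + h)) = 24*h/(-2 + h))
(-134 + (0/(1 + E(6)) + 2))**2 = (-134 + (0/(1 + 24*6/(-2 + 6)) + 2))**2 = (-134 + (0/(1 + 24*6/4) + 2))**2 = (-134 + (0/(1 + 24*6*(1/4)) + 2))**2 = (-134 + (0/(1 + 36) + 2))**2 = (-134 + (0/37 + 2))**2 = (-134 + ((1/37)*0 + 2))**2 = (-134 + (0 + 2))**2 = (-134 + 2)**2 = (-132)**2 = 17424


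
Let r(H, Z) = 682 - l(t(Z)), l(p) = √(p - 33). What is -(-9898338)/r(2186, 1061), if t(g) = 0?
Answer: 613696956/42287 + 9898338*I*√33/465157 ≈ 14513.0 + 122.24*I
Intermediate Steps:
l(p) = √(-33 + p)
r(H, Z) = 682 - I*√33 (r(H, Z) = 682 - √(-33 + 0) = 682 - √(-33) = 682 - I*√33)
-(-9898338)/r(2186, 1061) = -(-9898338)/(682 - I*√33) = 9898338/(682 - I*√33)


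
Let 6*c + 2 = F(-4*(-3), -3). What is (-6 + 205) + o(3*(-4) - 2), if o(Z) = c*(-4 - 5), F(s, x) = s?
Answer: 184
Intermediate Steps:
c = 5/3 (c = -1/3 + (-4*(-3))/6 = -1/3 + (1/6)*12 = -1/3 + 2 = 5/3 ≈ 1.6667)
o(Z) = -15 (o(Z) = 5*(-4 - 5)/3 = (5/3)*(-9) = -15)
(-6 + 205) + o(3*(-4) - 2) = (-6 + 205) - 15 = 199 - 15 = 184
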